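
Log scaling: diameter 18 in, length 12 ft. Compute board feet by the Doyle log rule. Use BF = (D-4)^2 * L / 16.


Doyle: BF = (D - 4)^2 * L / 16
Adjusted diameter = 18 - 4 = 14 in
(D-4)^2 = 14^2 = 196
BF = 196 * 12 / 16 = 147 BF

147


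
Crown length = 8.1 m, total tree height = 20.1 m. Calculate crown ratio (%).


Formula: Crown Ratio = (Crown Length / Total Height) * 100
CR = (8.1 m / 20.1 m) * 100
CR = 0.403 * 100 = 40.3%

40.3


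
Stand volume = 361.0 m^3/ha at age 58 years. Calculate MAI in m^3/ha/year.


Formula: MAI = Total Volume / Stand Age
MAI = 361.0 m^3/ha / 58 years
MAI = 6.22 m^3/ha/year

6.22


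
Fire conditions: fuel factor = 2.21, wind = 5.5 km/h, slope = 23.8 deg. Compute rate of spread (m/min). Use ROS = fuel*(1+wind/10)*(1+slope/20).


Formula: ROS = fuel * (1 + wind/10) * (1 + slope/20)
Wind factor = 1 + 5.5/10 = 1.55
Slope factor = 1 + 23.8/20 = 2.19
ROS = 2.21 * 1.55 * 2.19 = 7.5 m/min

7.5


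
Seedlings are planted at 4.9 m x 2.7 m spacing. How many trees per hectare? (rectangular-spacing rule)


Formula: TPH = 10000 m^2/ha / (spacing_x * spacing_y)
Area per tree = 4.9 m * 2.7 m = 13.23 m^2
TPH = 10000 / 13.23 = 756 trees/ha

756


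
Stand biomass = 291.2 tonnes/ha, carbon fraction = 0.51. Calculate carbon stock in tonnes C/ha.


Formula: Carbon Stock = Biomass * Carbon Fraction
C = 291.2 t/ha * 0.51
C = 148.5 t C/ha

148.5


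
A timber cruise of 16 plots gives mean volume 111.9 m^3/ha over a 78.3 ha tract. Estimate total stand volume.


Formula: Total Volume = Mean Volume per ha * Total Area
Total Volume = 111.9 m^3/ha * 78.3 ha
Total Volume = 8762 m^3

8762


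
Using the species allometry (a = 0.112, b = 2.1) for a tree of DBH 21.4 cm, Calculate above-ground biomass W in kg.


Formula: W = a * DBH^b  (allometric power law)
DBH^b = 21.4^2.1 = 622.1125
W = 0.112 * 622.1125 = 69.7 kg

69.7


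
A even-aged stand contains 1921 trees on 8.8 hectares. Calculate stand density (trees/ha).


Formula: Stand Density = N_trees / Area_ha
Density = 1921 trees / 8.8 ha
Density = 218 trees/ha

218


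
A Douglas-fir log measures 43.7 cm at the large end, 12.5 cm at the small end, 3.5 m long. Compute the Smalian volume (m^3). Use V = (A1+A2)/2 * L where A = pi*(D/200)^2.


Smalian: V = (A1 + A2)/2 * L,  A = pi*(D/200)^2
A1 = pi*(43.7/200)^2 = 0.149987 m^2
A2 = pi*(12.5/200)^2 = 0.012272 m^2
V = (0.149987+0.012272)/2*3.5 = 0.284 m^3

0.284


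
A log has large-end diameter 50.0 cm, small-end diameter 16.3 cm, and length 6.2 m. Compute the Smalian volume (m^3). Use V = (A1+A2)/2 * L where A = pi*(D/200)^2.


Smalian: V = (A1 + A2)/2 * L,  A = pi*(D/200)^2
A1 = pi*(50.0/200)^2 = 0.19635 m^2
A2 = pi*(16.3/200)^2 = 0.020867 m^2
V = (0.19635+0.020867)/2*6.2 = 0.6734 m^3

0.6734


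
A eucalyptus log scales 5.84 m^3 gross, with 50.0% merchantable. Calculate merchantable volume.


Formula: MV = V_total * (merchantable_pct / 100)
Merchantable fraction = 50.0% / 100 = 0.5
MV = 5.84 m^3 * 0.5 = 2.92 m^3

2.92


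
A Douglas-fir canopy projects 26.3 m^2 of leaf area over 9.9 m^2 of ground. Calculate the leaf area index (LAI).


Formula: LAI = total leaf area / ground area  (dimensionless)
LAI = 26.3 m^2 / 9.9 m^2
LAI = 2.66

2.66


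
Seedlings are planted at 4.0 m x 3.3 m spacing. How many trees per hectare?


Formula: TPH = 10000 m^2/ha / (spacing_x * spacing_y)
Area per tree = 4.0 m * 3.3 m = 13.2 m^2
TPH = 10000 / 13.2 = 758 trees/ha

758


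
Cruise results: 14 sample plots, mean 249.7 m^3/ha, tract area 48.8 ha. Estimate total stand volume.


Formula: Total Volume = Mean Volume per ha * Total Area
Total Volume = 249.7 m^3/ha * 48.8 ha
Total Volume = 12185 m^3

12185


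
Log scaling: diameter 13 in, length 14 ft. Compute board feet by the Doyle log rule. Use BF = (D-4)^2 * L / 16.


Doyle: BF = (D - 4)^2 * L / 16
Adjusted diameter = 13 - 4 = 9 in
(D-4)^2 = 9^2 = 81
BF = 81 * 14 / 16 = 71 BF

71


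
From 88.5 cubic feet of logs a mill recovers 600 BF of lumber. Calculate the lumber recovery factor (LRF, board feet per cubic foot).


Formula: LRF = Lumber Output (BF) / Log Input (ft^3)
LRF = 600 BF / 88.5 ft^3
LRF = 6.78 BF/ft^3

6.78


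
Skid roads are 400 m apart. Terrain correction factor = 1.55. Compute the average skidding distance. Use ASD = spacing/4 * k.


Formula: ASD = (spacing / 4) * correction
Uncorrected distance = spacing / 4 = 400 / 4 = 100 m
ASD = 100 * 1.55 = 155 m

155


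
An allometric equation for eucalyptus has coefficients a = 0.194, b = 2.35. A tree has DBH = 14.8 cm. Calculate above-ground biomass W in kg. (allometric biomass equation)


Formula: W = a * DBH^b  (allometric power law)
DBH^b = 14.8^2.35 = 562.4903
W = 0.194 * 562.4903 = 109.1 kg

109.1


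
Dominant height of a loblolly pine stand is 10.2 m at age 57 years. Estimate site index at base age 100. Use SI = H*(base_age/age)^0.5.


Formula: SI = H_dom * (base_age / age)^0.5
Age ratio = 100 / 57 = 1.75439
sqrt(age_ratio) = 1.32453
SI = 10.2 * 1.32453 = 13.5 m

13.5


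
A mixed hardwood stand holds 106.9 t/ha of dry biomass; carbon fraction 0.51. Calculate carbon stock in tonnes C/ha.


Formula: Carbon Stock = Biomass * Carbon Fraction
C = 106.9 t/ha * 0.51
C = 54.5 t C/ha

54.5


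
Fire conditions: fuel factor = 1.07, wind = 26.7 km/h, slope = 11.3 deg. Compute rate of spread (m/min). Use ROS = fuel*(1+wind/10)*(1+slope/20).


Formula: ROS = fuel * (1 + wind/10) * (1 + slope/20)
Wind factor = 1 + 26.7/10 = 3.67
Slope factor = 1 + 11.3/20 = 1.565
ROS = 1.07 * 3.67 * 1.565 = 6.15 m/min

6.15


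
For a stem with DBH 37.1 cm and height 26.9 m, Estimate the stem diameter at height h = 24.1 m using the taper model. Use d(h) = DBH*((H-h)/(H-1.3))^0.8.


Taper: d(h) = DBH * ((H - h) / (H - 1.3))^0.8
Numerator = H - h = 26.9 - 24.1 = 2.8 m
Denominator = H - 1.3 = 26.9 - 1.3 = 25.6 m
Ratio = 2.8 / 25.6 = 0.10937
d = 37.1 * 0.10937^0.8 = 6.3 cm

6.3


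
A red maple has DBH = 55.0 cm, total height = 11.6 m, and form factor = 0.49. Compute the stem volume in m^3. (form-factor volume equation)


Formula: V = pi * (DBH/200)^2 * H * ff
Radius = DBH/200 = 55.0/200 = 0.275 m
Radius^2 = 0.275^2 = 0.075625 m^2
V = pi * 0.075625 * 11.6 * 0.49
V = 1.35 m^3

1.35


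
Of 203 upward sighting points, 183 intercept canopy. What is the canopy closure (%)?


Formula: Canopy closure = covered points / total points * 100
Closure = 183 / 203 * 100
Closure = 0.9015 * 100 = 90.1%

90.1


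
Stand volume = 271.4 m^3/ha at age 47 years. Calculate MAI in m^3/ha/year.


Formula: MAI = Total Volume / Stand Age
MAI = 271.4 m^3/ha / 47 years
MAI = 5.77 m^3/ha/year

5.77


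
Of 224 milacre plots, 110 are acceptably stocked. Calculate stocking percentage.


Formula: Stocking % = stocked plots / total plots * 100
Stocking = 110 / 224 * 100
Stocking = 0.4911 * 100 = 49.1%

49.1


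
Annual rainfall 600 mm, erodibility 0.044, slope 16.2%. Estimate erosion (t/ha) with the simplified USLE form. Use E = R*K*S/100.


Formula: E = R * K * S / 100  (simplified USLE)
R * K = 600 * 0.044 = 26.4
E = 26.4 * 16.2 / 100 = 4.28 t/ha

4.28


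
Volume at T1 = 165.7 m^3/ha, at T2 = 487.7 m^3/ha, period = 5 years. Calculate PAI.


Formula: PAI = (V_T2 - V_T1) / (T2 - T1)
Volume increment = 487.7 - 165.7 = 322.0 m^3/ha
PAI = 322.0 / 5 = 64.4 m^3/ha/year

64.4


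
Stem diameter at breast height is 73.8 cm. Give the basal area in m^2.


Formula: BA = pi * (DBH/2)^2 / 10000  (cm^2 to m^2)
Radius = DBH/2 = 73.8/2 = 36.9 cm
BA = pi * 36.9^2 / 10000
   = 4277.624 cm^2 / 10000
   = 0.4278 m^2

0.4278


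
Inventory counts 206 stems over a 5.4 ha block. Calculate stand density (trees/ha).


Formula: Stand Density = N_trees / Area_ha
Density = 206 trees / 5.4 ha
Density = 38 trees/ha

38


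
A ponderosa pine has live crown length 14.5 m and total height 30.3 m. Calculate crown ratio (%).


Formula: Crown Ratio = (Crown Length / Total Height) * 100
CR = (14.5 m / 30.3 m) * 100
CR = 0.4785 * 100 = 47.9%

47.9


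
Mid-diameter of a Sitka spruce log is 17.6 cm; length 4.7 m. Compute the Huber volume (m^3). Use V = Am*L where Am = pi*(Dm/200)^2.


Huber: V = Am * L,  Am = pi*(Dm/200)^2
Am = pi*(17.6/200)^2 = 0.024328 m^2
V = 0.024328*4.7 = 0.1143 m^3

0.1143


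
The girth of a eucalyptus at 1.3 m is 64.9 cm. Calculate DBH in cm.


Formula: DBH = C / pi
DBH = 64.9 / pi
pi = 3.14159...
DBH = 20.7 cm

20.7


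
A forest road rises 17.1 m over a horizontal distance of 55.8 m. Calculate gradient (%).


Formula: Gradient = rise / run * 100
Gradient = 17.1 / 55.8 * 100 = 30.6%

30.6


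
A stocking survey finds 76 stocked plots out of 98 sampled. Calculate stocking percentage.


Formula: Stocking % = stocked plots / total plots * 100
Stocking = 76 / 98 * 100
Stocking = 0.7755 * 100 = 77.6%

77.6


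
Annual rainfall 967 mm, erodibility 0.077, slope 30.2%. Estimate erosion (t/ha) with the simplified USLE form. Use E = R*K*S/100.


Formula: E = R * K * S / 100  (simplified USLE)
R * K = 967 * 0.077 = 74.459
E = 74.459 * 30.2 / 100 = 22.49 t/ha

22.49


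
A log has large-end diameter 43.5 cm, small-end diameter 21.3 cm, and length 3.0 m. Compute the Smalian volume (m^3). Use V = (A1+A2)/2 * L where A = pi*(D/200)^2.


Smalian: V = (A1 + A2)/2 * L,  A = pi*(D/200)^2
A1 = pi*(43.5/200)^2 = 0.148617 m^2
A2 = pi*(21.3/200)^2 = 0.035633 m^2
V = (0.148617+0.035633)/2*3.0 = 0.2764 m^3

0.2764


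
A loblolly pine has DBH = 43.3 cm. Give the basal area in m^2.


Formula: BA = pi * (DBH/2)^2 / 10000  (cm^2 to m^2)
Radius = DBH/2 = 43.3/2 = 21.65 cm
BA = pi * 21.65^2 / 10000
   = 1472.5352 cm^2 / 10000
   = 0.1473 m^2

0.1473


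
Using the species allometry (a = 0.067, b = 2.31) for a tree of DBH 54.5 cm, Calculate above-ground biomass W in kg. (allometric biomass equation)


Formula: W = a * DBH^b  (allometric power law)
DBH^b = 54.5^2.31 = 10258.3124
W = 0.067 * 10258.3124 = 687.3 kg

687.3


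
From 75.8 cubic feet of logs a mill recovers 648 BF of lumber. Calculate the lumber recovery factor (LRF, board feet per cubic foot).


Formula: LRF = Lumber Output (BF) / Log Input (ft^3)
LRF = 648 BF / 75.8 ft^3
LRF = 8.55 BF/ft^3

8.55


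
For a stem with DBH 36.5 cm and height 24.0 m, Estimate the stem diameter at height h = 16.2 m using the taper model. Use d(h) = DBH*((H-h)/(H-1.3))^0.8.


Taper: d(h) = DBH * ((H - h) / (H - 1.3))^0.8
Numerator = H - h = 24.0 - 16.2 = 7.8 m
Denominator = H - 1.3 = 24.0 - 1.3 = 22.7 m
Ratio = 7.8 / 22.7 = 0.34361
d = 36.5 * 0.34361^0.8 = 15.5 cm

15.5


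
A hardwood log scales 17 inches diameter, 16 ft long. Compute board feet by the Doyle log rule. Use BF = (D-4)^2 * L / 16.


Doyle: BF = (D - 4)^2 * L / 16
Adjusted diameter = 17 - 4 = 13 in
(D-4)^2 = 13^2 = 169
BF = 169 * 16 / 16 = 169 BF

169


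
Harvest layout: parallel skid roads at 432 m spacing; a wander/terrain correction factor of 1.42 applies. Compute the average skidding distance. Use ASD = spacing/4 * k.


Formula: ASD = (spacing / 4) * correction
Uncorrected distance = spacing / 4 = 432 / 4 = 108 m
ASD = 108 * 1.42 = 153 m

153


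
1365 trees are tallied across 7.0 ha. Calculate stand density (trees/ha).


Formula: Stand Density = N_trees / Area_ha
Density = 1365 trees / 7.0 ha
Density = 195 trees/ha

195


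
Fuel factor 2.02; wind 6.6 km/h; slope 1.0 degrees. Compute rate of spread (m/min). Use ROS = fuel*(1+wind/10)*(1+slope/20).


Formula: ROS = fuel * (1 + wind/10) * (1 + slope/20)
Wind factor = 1 + 6.6/10 = 1.66
Slope factor = 1 + 1.0/20 = 1.05
ROS = 2.02 * 1.66 * 1.05 = 3.52 m/min

3.52


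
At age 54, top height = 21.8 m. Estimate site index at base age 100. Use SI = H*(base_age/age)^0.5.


Formula: SI = H_dom * (base_age / age)^0.5
Age ratio = 100 / 54 = 1.85185
sqrt(age_ratio) = 1.36083
SI = 21.8 * 1.36083 = 29.7 m

29.7


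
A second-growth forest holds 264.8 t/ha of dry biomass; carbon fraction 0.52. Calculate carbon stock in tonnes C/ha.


Formula: Carbon Stock = Biomass * Carbon Fraction
C = 264.8 t/ha * 0.52
C = 137.7 t C/ha

137.7


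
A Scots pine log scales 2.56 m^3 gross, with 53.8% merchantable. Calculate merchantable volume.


Formula: MV = V_total * (merchantable_pct / 100)
Merchantable fraction = 53.8% / 100 = 0.538
MV = 2.56 m^3 * 0.538 = 1.377 m^3

1.377


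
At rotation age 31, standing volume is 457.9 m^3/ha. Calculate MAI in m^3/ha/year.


Formula: MAI = Total Volume / Stand Age
MAI = 457.9 m^3/ha / 31 years
MAI = 14.77 m^3/ha/year

14.77


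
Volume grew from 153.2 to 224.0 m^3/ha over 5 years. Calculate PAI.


Formula: PAI = (V_T2 - V_T1) / (T2 - T1)
Volume increment = 224.0 - 153.2 = 70.8 m^3/ha
PAI = 70.8 / 5 = 14.16 m^3/ha/year

14.16


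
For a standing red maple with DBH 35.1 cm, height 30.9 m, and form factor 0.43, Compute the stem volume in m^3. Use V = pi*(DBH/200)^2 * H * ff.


Formula: V = pi * (DBH/200)^2 * H * ff
Radius = DBH/200 = 35.1/200 = 0.1755 m
Radius^2 = 0.1755^2 = 0.03080025 m^2
V = pi * 0.03080025 * 30.9 * 0.43
V = 1.286 m^3

1.286


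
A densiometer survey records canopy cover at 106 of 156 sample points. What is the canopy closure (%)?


Formula: Canopy closure = covered points / total points * 100
Closure = 106 / 156 * 100
Closure = 0.6795 * 100 = 67.9%

67.9


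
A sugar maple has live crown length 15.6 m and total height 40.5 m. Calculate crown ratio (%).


Formula: Crown Ratio = (Crown Length / Total Height) * 100
CR = (15.6 m / 40.5 m) * 100
CR = 0.3852 * 100 = 38.5%

38.5


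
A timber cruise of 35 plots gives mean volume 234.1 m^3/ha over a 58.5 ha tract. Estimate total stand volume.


Formula: Total Volume = Mean Volume per ha * Total Area
Total Volume = 234.1 m^3/ha * 58.5 ha
Total Volume = 13695 m^3

13695


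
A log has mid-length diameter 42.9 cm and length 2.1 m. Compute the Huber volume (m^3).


Huber: V = Am * L,  Am = pi*(Dm/200)^2
Am = pi*(42.9/200)^2 = 0.144545 m^2
V = 0.144545*2.1 = 0.3035 m^3

0.3035


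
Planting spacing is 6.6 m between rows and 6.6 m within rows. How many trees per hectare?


Formula: TPH = 10000 m^2/ha / (spacing_x * spacing_y)
Area per tree = 6.6 m * 6.6 m = 43.56 m^2
TPH = 10000 / 43.56 = 230 trees/ha

230


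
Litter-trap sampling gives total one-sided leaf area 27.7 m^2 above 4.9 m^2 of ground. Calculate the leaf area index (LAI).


Formula: LAI = total leaf area / ground area  (dimensionless)
LAI = 27.7 m^2 / 4.9 m^2
LAI = 5.65

5.65


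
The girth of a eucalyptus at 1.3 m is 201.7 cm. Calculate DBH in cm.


Formula: DBH = C / pi
DBH = 201.7 / pi
pi = 3.14159...
DBH = 64.2 cm

64.2


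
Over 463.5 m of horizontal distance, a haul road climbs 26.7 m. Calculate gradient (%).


Formula: Gradient = rise / run * 100
Gradient = 26.7 / 463.5 * 100 = 5.8%

5.8


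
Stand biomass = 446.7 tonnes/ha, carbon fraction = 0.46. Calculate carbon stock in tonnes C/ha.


Formula: Carbon Stock = Biomass * Carbon Fraction
C = 446.7 t/ha * 0.46
C = 205.5 t C/ha

205.5


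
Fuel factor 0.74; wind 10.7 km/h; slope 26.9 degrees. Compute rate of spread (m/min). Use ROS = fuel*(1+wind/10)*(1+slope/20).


Formula: ROS = fuel * (1 + wind/10) * (1 + slope/20)
Wind factor = 1 + 10.7/10 = 2.07
Slope factor = 1 + 26.9/20 = 2.345
ROS = 0.74 * 2.07 * 2.345 = 3.59 m/min

3.59


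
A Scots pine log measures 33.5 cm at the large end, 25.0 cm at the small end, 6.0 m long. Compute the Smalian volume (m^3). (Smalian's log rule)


Smalian: V = (A1 + A2)/2 * L,  A = pi*(D/200)^2
A1 = pi*(33.5/200)^2 = 0.088141 m^2
A2 = pi*(25.0/200)^2 = 0.049087 m^2
V = (0.088141+0.049087)/2*6.0 = 0.4117 m^3

0.4117


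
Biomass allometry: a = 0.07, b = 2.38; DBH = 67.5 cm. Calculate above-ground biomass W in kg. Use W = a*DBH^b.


Formula: W = a * DBH^b  (allometric power law)
DBH^b = 67.5^2.38 = 22580.99
W = 0.07 * 22580.99 = 1580.7 kg

1580.7


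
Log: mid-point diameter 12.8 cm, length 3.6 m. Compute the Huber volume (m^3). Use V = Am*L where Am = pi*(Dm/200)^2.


Huber: V = Am * L,  Am = pi*(Dm/200)^2
Am = pi*(12.8/200)^2 = 0.012868 m^2
V = 0.012868*3.6 = 0.0463 m^3

0.0463


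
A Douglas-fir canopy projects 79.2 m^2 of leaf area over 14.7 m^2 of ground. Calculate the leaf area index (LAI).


Formula: LAI = total leaf area / ground area  (dimensionless)
LAI = 79.2 m^2 / 14.7 m^2
LAI = 5.39

5.39


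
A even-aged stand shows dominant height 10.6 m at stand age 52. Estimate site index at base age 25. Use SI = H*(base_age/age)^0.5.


Formula: SI = H_dom * (base_age / age)^0.5
Age ratio = 25 / 52 = 0.48077
sqrt(age_ratio) = 0.69338
SI = 10.6 * 0.69338 = 7.3 m

7.3


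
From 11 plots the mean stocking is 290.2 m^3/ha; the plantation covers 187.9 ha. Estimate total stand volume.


Formula: Total Volume = Mean Volume per ha * Total Area
Total Volume = 290.2 m^3/ha * 187.9 ha
Total Volume = 54529 m^3

54529


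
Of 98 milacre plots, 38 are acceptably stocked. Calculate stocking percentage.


Formula: Stocking % = stocked plots / total plots * 100
Stocking = 38 / 98 * 100
Stocking = 0.3878 * 100 = 38.8%

38.8


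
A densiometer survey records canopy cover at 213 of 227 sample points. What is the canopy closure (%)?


Formula: Canopy closure = covered points / total points * 100
Closure = 213 / 227 * 100
Closure = 0.9383 * 100 = 93.8%

93.8


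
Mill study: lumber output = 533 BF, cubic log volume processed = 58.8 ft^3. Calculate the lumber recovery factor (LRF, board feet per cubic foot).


Formula: LRF = Lumber Output (BF) / Log Input (ft^3)
LRF = 533 BF / 58.8 ft^3
LRF = 9.06 BF/ft^3

9.06


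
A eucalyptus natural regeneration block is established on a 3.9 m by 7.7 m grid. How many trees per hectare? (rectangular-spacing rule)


Formula: TPH = 10000 m^2/ha / (spacing_x * spacing_y)
Area per tree = 3.9 m * 7.7 m = 30.03 m^2
TPH = 10000 / 30.03 = 333 trees/ha

333


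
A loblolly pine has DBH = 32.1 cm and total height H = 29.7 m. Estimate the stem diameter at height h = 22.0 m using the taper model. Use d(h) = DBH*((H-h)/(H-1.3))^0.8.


Taper: d(h) = DBH * ((H - h) / (H - 1.3))^0.8
Numerator = H - h = 29.7 - 22.0 = 7.7 m
Denominator = H - 1.3 = 29.7 - 1.3 = 28.4 m
Ratio = 7.7 / 28.4 = 0.27113
d = 32.1 * 0.27113^0.8 = 11.3 cm

11.3


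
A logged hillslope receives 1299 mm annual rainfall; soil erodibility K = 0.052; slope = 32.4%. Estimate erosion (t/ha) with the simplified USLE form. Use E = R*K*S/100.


Formula: E = R * K * S / 100  (simplified USLE)
R * K = 1299 * 0.052 = 67.548
E = 67.548 * 32.4 / 100 = 21.89 t/ha

21.89


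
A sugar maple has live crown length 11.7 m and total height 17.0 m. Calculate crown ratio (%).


Formula: Crown Ratio = (Crown Length / Total Height) * 100
CR = (11.7 m / 17.0 m) * 100
CR = 0.6882 * 100 = 68.8%

68.8


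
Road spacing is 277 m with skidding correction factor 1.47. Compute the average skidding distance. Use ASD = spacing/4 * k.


Formula: ASD = (spacing / 4) * correction
Uncorrected distance = spacing / 4 = 277 / 4 = 69.25 m
ASD = 69.25 * 1.47 = 102 m

102


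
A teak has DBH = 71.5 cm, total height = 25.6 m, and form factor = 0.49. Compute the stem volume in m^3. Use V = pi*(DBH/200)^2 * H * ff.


Formula: V = pi * (DBH/200)^2 * H * ff
Radius = DBH/200 = 71.5/200 = 0.3575 m
Radius^2 = 0.3575^2 = 0.12780625 m^2
V = pi * 0.12780625 * 25.6 * 0.49
V = 5.037 m^3

5.037


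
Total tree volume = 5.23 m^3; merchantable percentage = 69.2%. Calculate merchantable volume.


Formula: MV = V_total * (merchantable_pct / 100)
Merchantable fraction = 69.2% / 100 = 0.692
MV = 5.23 m^3 * 0.692 = 3.619 m^3

3.619


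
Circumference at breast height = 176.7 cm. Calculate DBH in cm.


Formula: DBH = C / pi
DBH = 176.7 / pi
pi = 3.14159...
DBH = 56.2 cm

56.2


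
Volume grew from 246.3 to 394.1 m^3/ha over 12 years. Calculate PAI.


Formula: PAI = (V_T2 - V_T1) / (T2 - T1)
Volume increment = 394.1 - 246.3 = 147.8 m^3/ha
PAI = 147.8 / 12 = 12.32 m^3/ha/year

12.32


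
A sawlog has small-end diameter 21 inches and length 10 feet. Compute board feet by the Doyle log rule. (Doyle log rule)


Doyle: BF = (D - 4)^2 * L / 16
Adjusted diameter = 21 - 4 = 17 in
(D-4)^2 = 17^2 = 289
BF = 289 * 10 / 16 = 181 BF

181


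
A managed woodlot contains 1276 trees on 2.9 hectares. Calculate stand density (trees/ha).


Formula: Stand Density = N_trees / Area_ha
Density = 1276 trees / 2.9 ha
Density = 440 trees/ha

440


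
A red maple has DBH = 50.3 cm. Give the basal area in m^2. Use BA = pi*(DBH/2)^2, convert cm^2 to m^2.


Formula: BA = pi * (DBH/2)^2 / 10000  (cm^2 to m^2)
Radius = DBH/2 = 50.3/2 = 25.15 cm
BA = pi * 25.15^2 / 10000
   = 1987.128 cm^2 / 10000
   = 0.1987 m^2

0.1987


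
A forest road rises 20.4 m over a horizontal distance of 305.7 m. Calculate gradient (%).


Formula: Gradient = rise / run * 100
Gradient = 20.4 / 305.7 * 100 = 6.7%

6.7


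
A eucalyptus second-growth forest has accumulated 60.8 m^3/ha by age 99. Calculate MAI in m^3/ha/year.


Formula: MAI = Total Volume / Stand Age
MAI = 60.8 m^3/ha / 99 years
MAI = 0.61 m^3/ha/year

0.61


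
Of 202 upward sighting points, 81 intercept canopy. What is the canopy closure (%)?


Formula: Canopy closure = covered points / total points * 100
Closure = 81 / 202 * 100
Closure = 0.401 * 100 = 40.1%

40.1


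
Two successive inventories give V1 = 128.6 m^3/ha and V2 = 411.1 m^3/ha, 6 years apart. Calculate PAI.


Formula: PAI = (V_T2 - V_T1) / (T2 - T1)
Volume increment = 411.1 - 128.6 = 282.5 m^3/ha
PAI = 282.5 / 6 = 47.08 m^3/ha/year

47.08


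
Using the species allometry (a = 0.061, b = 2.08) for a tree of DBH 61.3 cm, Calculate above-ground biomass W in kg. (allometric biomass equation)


Formula: W = a * DBH^b  (allometric power law)
DBH^b = 61.3^2.08 = 5222.9731
W = 0.061 * 5222.9731 = 318.6 kg

318.6


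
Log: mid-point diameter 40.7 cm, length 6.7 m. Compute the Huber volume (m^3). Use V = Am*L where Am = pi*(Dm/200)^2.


Huber: V = Am * L,  Am = pi*(Dm/200)^2
Am = pi*(40.7/200)^2 = 0.1301 m^2
V = 0.1301*6.7 = 0.8717 m^3

0.8717


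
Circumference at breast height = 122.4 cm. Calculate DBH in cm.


Formula: DBH = C / pi
DBH = 122.4 / pi
pi = 3.14159...
DBH = 39.0 cm

39.0


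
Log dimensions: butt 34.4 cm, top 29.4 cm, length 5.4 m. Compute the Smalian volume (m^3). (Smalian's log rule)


Smalian: V = (A1 + A2)/2 * L,  A = pi*(D/200)^2
A1 = pi*(34.4/200)^2 = 0.092941 m^2
A2 = pi*(29.4/200)^2 = 0.067887 m^2
V = (0.092941+0.067887)/2*5.4 = 0.4342 m^3

0.4342


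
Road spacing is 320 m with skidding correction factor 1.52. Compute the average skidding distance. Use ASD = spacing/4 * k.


Formula: ASD = (spacing / 4) * correction
Uncorrected distance = spacing / 4 = 320 / 4 = 80 m
ASD = 80 * 1.52 = 122 m

122


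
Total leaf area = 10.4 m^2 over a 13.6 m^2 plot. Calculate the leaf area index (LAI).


Formula: LAI = total leaf area / ground area  (dimensionless)
LAI = 10.4 m^2 / 13.6 m^2
LAI = 0.76

0.76


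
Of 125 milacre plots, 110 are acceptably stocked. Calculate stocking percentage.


Formula: Stocking % = stocked plots / total plots * 100
Stocking = 110 / 125 * 100
Stocking = 0.88 * 100 = 88.0%

88.0


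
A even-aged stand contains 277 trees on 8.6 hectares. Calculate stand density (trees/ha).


Formula: Stand Density = N_trees / Area_ha
Density = 277 trees / 8.6 ha
Density = 32 trees/ha

32


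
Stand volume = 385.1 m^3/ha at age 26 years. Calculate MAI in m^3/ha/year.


Formula: MAI = Total Volume / Stand Age
MAI = 385.1 m^3/ha / 26 years
MAI = 14.81 m^3/ha/year

14.81


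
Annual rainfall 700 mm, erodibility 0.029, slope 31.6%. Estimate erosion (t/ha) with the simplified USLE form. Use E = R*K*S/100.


Formula: E = R * K * S / 100  (simplified USLE)
R * K = 700 * 0.029 = 20.3
E = 20.3 * 31.6 / 100 = 6.41 t/ha

6.41


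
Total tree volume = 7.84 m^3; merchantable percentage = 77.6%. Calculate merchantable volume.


Formula: MV = V_total * (merchantable_pct / 100)
Merchantable fraction = 77.6% / 100 = 0.776
MV = 7.84 m^3 * 0.776 = 6.084 m^3

6.084


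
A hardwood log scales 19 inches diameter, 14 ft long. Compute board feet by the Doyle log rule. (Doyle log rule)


Doyle: BF = (D - 4)^2 * L / 16
Adjusted diameter = 19 - 4 = 15 in
(D-4)^2 = 15^2 = 225
BF = 225 * 14 / 16 = 197 BF

197


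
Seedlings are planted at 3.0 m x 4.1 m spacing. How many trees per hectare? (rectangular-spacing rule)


Formula: TPH = 10000 m^2/ha / (spacing_x * spacing_y)
Area per tree = 3.0 m * 4.1 m = 12.3 m^2
TPH = 10000 / 12.3 = 813 trees/ha

813


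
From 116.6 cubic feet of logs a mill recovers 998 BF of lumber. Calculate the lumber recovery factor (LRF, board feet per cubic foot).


Formula: LRF = Lumber Output (BF) / Log Input (ft^3)
LRF = 998 BF / 116.6 ft^3
LRF = 8.56 BF/ft^3

8.56


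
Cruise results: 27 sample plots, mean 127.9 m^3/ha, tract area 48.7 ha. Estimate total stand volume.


Formula: Total Volume = Mean Volume per ha * Total Area
Total Volume = 127.9 m^3/ha * 48.7 ha
Total Volume = 6229 m^3

6229


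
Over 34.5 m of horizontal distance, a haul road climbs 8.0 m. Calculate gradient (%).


Formula: Gradient = rise / run * 100
Gradient = 8.0 / 34.5 * 100 = 23.2%

23.2


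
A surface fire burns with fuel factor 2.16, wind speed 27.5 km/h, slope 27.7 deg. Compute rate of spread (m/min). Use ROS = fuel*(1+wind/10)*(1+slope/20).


Formula: ROS = fuel * (1 + wind/10) * (1 + slope/20)
Wind factor = 1 + 27.5/10 = 3.75
Slope factor = 1 + 27.7/20 = 2.385
ROS = 2.16 * 3.75 * 2.385 = 19.32 m/min

19.32


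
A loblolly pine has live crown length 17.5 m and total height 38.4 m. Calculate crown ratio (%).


Formula: Crown Ratio = (Crown Length / Total Height) * 100
CR = (17.5 m / 38.4 m) * 100
CR = 0.4557 * 100 = 45.6%

45.6


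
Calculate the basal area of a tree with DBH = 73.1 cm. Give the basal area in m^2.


Formula: BA = pi * (DBH/2)^2 / 10000  (cm^2 to m^2)
Radius = DBH/2 = 73.1/2 = 36.55 cm
BA = pi * 36.55^2 / 10000
   = 4196.8615 cm^2 / 10000
   = 0.4197 m^2

0.4197


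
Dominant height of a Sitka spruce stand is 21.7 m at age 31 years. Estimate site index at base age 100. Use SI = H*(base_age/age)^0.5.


Formula: SI = H_dom * (base_age / age)^0.5
Age ratio = 100 / 31 = 3.22581
sqrt(age_ratio) = 1.79605
SI = 21.7 * 1.79605 = 39.0 m

39.0


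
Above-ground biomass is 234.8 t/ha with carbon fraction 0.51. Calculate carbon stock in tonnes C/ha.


Formula: Carbon Stock = Biomass * Carbon Fraction
C = 234.8 t/ha * 0.51
C = 119.7 t C/ha

119.7


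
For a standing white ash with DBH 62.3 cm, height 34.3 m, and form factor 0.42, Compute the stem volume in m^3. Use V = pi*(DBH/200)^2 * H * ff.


Formula: V = pi * (DBH/200)^2 * H * ff
Radius = DBH/200 = 62.3/200 = 0.3115 m
Radius^2 = 0.3115^2 = 0.09703225 m^2
V = pi * 0.09703225 * 34.3 * 0.42
V = 4.391 m^3

4.391


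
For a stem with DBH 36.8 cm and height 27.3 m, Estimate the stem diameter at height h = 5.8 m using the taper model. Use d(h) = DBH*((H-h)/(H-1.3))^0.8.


Taper: d(h) = DBH * ((H - h) / (H - 1.3))^0.8
Numerator = H - h = 27.3 - 5.8 = 21.5 m
Denominator = H - 1.3 = 27.3 - 1.3 = 26.0 m
Ratio = 21.5 / 26.0 = 0.82692
d = 36.8 * 0.82692^0.8 = 31.6 cm

31.6


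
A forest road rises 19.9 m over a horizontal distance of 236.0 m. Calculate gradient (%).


Formula: Gradient = rise / run * 100
Gradient = 19.9 / 236.0 * 100 = 8.4%

8.4


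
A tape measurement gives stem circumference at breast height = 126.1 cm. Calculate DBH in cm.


Formula: DBH = C / pi
DBH = 126.1 / pi
pi = 3.14159...
DBH = 40.1 cm

40.1


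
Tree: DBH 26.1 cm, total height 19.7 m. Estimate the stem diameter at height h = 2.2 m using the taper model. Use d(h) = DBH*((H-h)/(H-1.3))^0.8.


Taper: d(h) = DBH * ((H - h) / (H - 1.3))^0.8
Numerator = H - h = 19.7 - 2.2 = 17.5 m
Denominator = H - 1.3 = 19.7 - 1.3 = 18.4 m
Ratio = 17.5 / 18.4 = 0.95109
d = 26.1 * 0.95109^0.8 = 25.1 cm

25.1


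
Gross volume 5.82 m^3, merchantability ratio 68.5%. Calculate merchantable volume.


Formula: MV = V_total * (merchantable_pct / 100)
Merchantable fraction = 68.5% / 100 = 0.685
MV = 5.82 m^3 * 0.685 = 3.987 m^3

3.987


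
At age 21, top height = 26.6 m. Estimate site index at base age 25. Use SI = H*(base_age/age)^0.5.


Formula: SI = H_dom * (base_age / age)^0.5
Age ratio = 25 / 21 = 1.19048
sqrt(age_ratio) = 1.09109
SI = 26.6 * 1.09109 = 29.0 m

29.0


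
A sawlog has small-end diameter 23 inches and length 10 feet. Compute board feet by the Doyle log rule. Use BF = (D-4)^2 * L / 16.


Doyle: BF = (D - 4)^2 * L / 16
Adjusted diameter = 23 - 4 = 19 in
(D-4)^2 = 19^2 = 361
BF = 361 * 10 / 16 = 226 BF

226


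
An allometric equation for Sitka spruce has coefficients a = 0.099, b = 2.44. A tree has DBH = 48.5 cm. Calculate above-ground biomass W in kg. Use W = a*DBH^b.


Formula: W = a * DBH^b  (allometric power law)
DBH^b = 48.5^2.44 = 12978.0619
W = 0.099 * 12978.0619 = 1284.8 kg

1284.8


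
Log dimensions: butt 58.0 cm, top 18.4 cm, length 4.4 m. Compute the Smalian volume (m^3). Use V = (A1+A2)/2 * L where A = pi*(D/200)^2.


Smalian: V = (A1 + A2)/2 * L,  A = pi*(D/200)^2
A1 = pi*(58.0/200)^2 = 0.264208 m^2
A2 = pi*(18.4/200)^2 = 0.02659 m^2
V = (0.264208+0.02659)/2*4.4 = 0.6398 m^3

0.6398


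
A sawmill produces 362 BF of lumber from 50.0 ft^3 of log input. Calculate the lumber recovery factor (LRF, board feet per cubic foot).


Formula: LRF = Lumber Output (BF) / Log Input (ft^3)
LRF = 362 BF / 50.0 ft^3
LRF = 7.24 BF/ft^3

7.24


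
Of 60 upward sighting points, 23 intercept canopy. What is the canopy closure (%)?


Formula: Canopy closure = covered points / total points * 100
Closure = 23 / 60 * 100
Closure = 0.3833 * 100 = 38.3%

38.3


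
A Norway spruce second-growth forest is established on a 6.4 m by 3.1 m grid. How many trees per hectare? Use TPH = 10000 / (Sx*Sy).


Formula: TPH = 10000 m^2/ha / (spacing_x * spacing_y)
Area per tree = 6.4 m * 3.1 m = 19.84 m^2
TPH = 10000 / 19.84 = 504 trees/ha

504


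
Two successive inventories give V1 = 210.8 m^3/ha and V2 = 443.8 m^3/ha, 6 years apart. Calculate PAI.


Formula: PAI = (V_T2 - V_T1) / (T2 - T1)
Volume increment = 443.8 - 210.8 = 233.0 m^3/ha
PAI = 233.0 / 6 = 38.83 m^3/ha/year

38.83


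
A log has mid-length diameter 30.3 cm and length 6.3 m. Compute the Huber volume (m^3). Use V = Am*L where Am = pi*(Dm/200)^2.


Huber: V = Am * L,  Am = pi*(Dm/200)^2
Am = pi*(30.3/200)^2 = 0.072107 m^2
V = 0.072107*6.3 = 0.4543 m^3

0.4543


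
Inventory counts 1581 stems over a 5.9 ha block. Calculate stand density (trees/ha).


Formula: Stand Density = N_trees / Area_ha
Density = 1581 trees / 5.9 ha
Density = 268 trees/ha

268


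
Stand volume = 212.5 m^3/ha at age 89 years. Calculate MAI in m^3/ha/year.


Formula: MAI = Total Volume / Stand Age
MAI = 212.5 m^3/ha / 89 years
MAI = 2.39 m^3/ha/year

2.39


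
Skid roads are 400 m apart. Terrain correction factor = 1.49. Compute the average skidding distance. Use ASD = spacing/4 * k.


Formula: ASD = (spacing / 4) * correction
Uncorrected distance = spacing / 4 = 400 / 4 = 100 m
ASD = 100 * 1.49 = 149 m

149


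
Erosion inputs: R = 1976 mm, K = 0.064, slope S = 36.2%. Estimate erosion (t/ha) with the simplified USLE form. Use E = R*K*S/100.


Formula: E = R * K * S / 100  (simplified USLE)
R * K = 1976 * 0.064 = 126.464
E = 126.464 * 36.2 / 100 = 45.78 t/ha

45.78


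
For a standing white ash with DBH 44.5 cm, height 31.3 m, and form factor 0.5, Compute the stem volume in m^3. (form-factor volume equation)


Formula: V = pi * (DBH/200)^2 * H * ff
Radius = DBH/200 = 44.5/200 = 0.2225 m
Radius^2 = 0.2225^2 = 0.04950625 m^2
V = pi * 0.04950625 * 31.3 * 0.5
V = 2.434 m^3

2.434


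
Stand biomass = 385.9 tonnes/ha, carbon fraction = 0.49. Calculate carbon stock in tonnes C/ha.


Formula: Carbon Stock = Biomass * Carbon Fraction
C = 385.9 t/ha * 0.49
C = 189.1 t C/ha

189.1


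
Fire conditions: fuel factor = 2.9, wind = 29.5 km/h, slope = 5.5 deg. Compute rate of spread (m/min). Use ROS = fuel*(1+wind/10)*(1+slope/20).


Formula: ROS = fuel * (1 + wind/10) * (1 + slope/20)
Wind factor = 1 + 29.5/10 = 3.95
Slope factor = 1 + 5.5/20 = 1.275
ROS = 2.9 * 3.95 * 1.275 = 14.61 m/min

14.61


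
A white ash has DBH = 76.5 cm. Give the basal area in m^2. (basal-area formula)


Formula: BA = pi * (DBH/2)^2 / 10000  (cm^2 to m^2)
Radius = DBH/2 = 76.5/2 = 38.25 cm
BA = pi * 38.25^2 / 10000
   = 4596.3464 cm^2 / 10000
   = 0.4596 m^2

0.4596


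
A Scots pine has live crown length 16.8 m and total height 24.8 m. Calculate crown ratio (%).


Formula: Crown Ratio = (Crown Length / Total Height) * 100
CR = (16.8 m / 24.8 m) * 100
CR = 0.6774 * 100 = 67.7%

67.7


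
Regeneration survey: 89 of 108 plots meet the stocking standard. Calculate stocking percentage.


Formula: Stocking % = stocked plots / total plots * 100
Stocking = 89 / 108 * 100
Stocking = 0.8241 * 100 = 82.4%

82.4


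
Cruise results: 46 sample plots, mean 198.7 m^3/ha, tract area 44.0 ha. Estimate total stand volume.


Formula: Total Volume = Mean Volume per ha * Total Area
Total Volume = 198.7 m^3/ha * 44.0 ha
Total Volume = 8743 m^3

8743


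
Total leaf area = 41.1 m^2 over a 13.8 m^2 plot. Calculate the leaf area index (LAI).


Formula: LAI = total leaf area / ground area  (dimensionless)
LAI = 41.1 m^2 / 13.8 m^2
LAI = 2.98

2.98


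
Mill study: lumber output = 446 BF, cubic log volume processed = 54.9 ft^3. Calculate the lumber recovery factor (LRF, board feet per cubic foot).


Formula: LRF = Lumber Output (BF) / Log Input (ft^3)
LRF = 446 BF / 54.9 ft^3
LRF = 8.12 BF/ft^3

8.12


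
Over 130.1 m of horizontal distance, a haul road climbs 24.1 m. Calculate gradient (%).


Formula: Gradient = rise / run * 100
Gradient = 24.1 / 130.1 * 100 = 18.5%

18.5


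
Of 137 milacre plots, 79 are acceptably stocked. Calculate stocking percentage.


Formula: Stocking % = stocked plots / total plots * 100
Stocking = 79 / 137 * 100
Stocking = 0.5766 * 100 = 57.7%

57.7


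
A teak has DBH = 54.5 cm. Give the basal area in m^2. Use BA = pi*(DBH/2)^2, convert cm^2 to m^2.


Formula: BA = pi * (DBH/2)^2 / 10000  (cm^2 to m^2)
Radius = DBH/2 = 54.5/2 = 27.25 cm
BA = pi * 27.25^2 / 10000
   = 2332.8289 cm^2 / 10000
   = 0.2333 m^2

0.2333


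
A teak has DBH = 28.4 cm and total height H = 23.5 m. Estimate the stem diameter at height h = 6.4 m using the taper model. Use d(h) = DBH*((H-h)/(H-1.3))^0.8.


Taper: d(h) = DBH * ((H - h) / (H - 1.3))^0.8
Numerator = H - h = 23.5 - 6.4 = 17.1 m
Denominator = H - 1.3 = 23.5 - 1.3 = 22.2 m
Ratio = 17.1 / 22.2 = 0.77027
d = 28.4 * 0.77027^0.8 = 23.0 cm

23.0


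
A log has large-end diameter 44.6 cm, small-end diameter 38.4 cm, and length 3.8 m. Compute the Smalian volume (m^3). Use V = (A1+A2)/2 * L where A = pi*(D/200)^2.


Smalian: V = (A1 + A2)/2 * L,  A = pi*(D/200)^2
A1 = pi*(44.6/200)^2 = 0.156228 m^2
A2 = pi*(38.4/200)^2 = 0.115812 m^2
V = (0.156228+0.115812)/2*3.8 = 0.5169 m^3

0.5169


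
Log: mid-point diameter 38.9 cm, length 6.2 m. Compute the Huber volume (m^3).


Huber: V = Am * L,  Am = pi*(Dm/200)^2
Am = pi*(38.9/200)^2 = 0.118847 m^2
V = 0.118847*6.2 = 0.7369 m^3

0.7369


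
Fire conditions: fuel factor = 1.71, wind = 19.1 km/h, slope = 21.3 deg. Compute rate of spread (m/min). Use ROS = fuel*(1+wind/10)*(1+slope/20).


Formula: ROS = fuel * (1 + wind/10) * (1 + slope/20)
Wind factor = 1 + 19.1/10 = 2.91
Slope factor = 1 + 21.3/20 = 2.065
ROS = 1.71 * 2.91 * 2.065 = 10.28 m/min

10.28


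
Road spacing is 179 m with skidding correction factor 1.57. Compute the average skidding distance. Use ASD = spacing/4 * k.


Formula: ASD = (spacing / 4) * correction
Uncorrected distance = spacing / 4 = 179 / 4 = 44.75 m
ASD = 44.75 * 1.57 = 70 m

70


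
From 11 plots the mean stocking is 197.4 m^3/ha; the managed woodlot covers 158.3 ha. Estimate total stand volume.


Formula: Total Volume = Mean Volume per ha * Total Area
Total Volume = 197.4 m^3/ha * 158.3 ha
Total Volume = 31248 m^3

31248


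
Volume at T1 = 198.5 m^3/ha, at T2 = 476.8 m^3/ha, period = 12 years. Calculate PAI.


Formula: PAI = (V_T2 - V_T1) / (T2 - T1)
Volume increment = 476.8 - 198.5 = 278.3 m^3/ha
PAI = 278.3 / 12 = 23.19 m^3/ha/year

23.19


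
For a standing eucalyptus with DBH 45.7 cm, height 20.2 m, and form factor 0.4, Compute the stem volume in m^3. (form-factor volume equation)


Formula: V = pi * (DBH/200)^2 * H * ff
Radius = DBH/200 = 45.7/200 = 0.2285 m
Radius^2 = 0.2285^2 = 0.05221225 m^2
V = pi * 0.05221225 * 20.2 * 0.4
V = 1.325 m^3

1.325


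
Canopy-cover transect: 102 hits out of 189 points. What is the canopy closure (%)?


Formula: Canopy closure = covered points / total points * 100
Closure = 102 / 189 * 100
Closure = 0.5397 * 100 = 54.0%

54.0


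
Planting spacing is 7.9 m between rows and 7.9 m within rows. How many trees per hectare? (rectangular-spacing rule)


Formula: TPH = 10000 m^2/ha / (spacing_x * spacing_y)
Area per tree = 7.9 m * 7.9 m = 62.41 m^2
TPH = 10000 / 62.41 = 160 trees/ha

160


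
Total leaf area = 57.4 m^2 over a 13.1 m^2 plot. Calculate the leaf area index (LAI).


Formula: LAI = total leaf area / ground area  (dimensionless)
LAI = 57.4 m^2 / 13.1 m^2
LAI = 4.38

4.38


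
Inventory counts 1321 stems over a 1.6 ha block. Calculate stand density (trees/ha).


Formula: Stand Density = N_trees / Area_ha
Density = 1321 trees / 1.6 ha
Density = 826 trees/ha

826


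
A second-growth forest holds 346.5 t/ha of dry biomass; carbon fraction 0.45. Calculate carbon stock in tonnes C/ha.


Formula: Carbon Stock = Biomass * Carbon Fraction
C = 346.5 t/ha * 0.45
C = 155.9 t C/ha

155.9


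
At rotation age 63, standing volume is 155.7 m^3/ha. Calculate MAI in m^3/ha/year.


Formula: MAI = Total Volume / Stand Age
MAI = 155.7 m^3/ha / 63 years
MAI = 2.47 m^3/ha/year

2.47


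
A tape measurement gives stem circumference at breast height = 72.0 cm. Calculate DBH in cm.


Formula: DBH = C / pi
DBH = 72.0 / pi
pi = 3.14159...
DBH = 22.9 cm

22.9


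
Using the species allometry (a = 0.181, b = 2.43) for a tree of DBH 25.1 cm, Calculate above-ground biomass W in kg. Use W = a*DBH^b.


Formula: W = a * DBH^b  (allometric power law)
DBH^b = 25.1^2.43 = 2518.8781
W = 0.181 * 2518.8781 = 455.9 kg

455.9


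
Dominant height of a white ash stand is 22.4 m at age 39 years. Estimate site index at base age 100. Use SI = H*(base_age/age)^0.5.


Formula: SI = H_dom * (base_age / age)^0.5
Age ratio = 100 / 39 = 2.5641
sqrt(age_ratio) = 1.60128
SI = 22.4 * 1.60128 = 35.9 m

35.9


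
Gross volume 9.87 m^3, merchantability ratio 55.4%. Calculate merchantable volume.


Formula: MV = V_total * (merchantable_pct / 100)
Merchantable fraction = 55.4% / 100 = 0.554
MV = 9.87 m^3 * 0.554 = 5.468 m^3

5.468


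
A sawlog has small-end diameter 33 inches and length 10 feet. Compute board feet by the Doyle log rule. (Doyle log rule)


Doyle: BF = (D - 4)^2 * L / 16
Adjusted diameter = 33 - 4 = 29 in
(D-4)^2 = 29^2 = 841
BF = 841 * 10 / 16 = 526 BF

526


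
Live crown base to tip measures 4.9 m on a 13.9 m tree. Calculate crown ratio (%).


Formula: Crown Ratio = (Crown Length / Total Height) * 100
CR = (4.9 m / 13.9 m) * 100
CR = 0.3525 * 100 = 35.3%

35.3


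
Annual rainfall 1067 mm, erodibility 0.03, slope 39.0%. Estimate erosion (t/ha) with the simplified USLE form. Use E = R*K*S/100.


Formula: E = R * K * S / 100  (simplified USLE)
R * K = 1067 * 0.03 = 32.01
E = 32.01 * 39.0 / 100 = 12.48 t/ha

12.48
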